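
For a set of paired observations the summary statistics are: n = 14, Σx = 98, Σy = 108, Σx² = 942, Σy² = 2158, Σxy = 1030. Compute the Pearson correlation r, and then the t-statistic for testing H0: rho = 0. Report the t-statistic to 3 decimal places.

1.847

S_xy = nΣxy − ΣxΣy = 14·1030 − 98·108 = 14420 − 10584 = 3836
S_xx = nΣx² − (Σx)² = 14·942 − 98² = 13188 − 9604 = 3584
S_yy = nΣy² − (Σy)² = 14·2158 − 108² = 30212 − 11664 = 18548
r = S_xy / √(S_xx·S_yy) = 3836 / √(3584·18548) = 3836 / √66476032 = 3836 / 8153.2835 = 0.4705
t = r·√(n−2)/√(1−r²) = 0.4705·√12 / √(1−0.221370) = 1.629860 / 0.882400 = 1.847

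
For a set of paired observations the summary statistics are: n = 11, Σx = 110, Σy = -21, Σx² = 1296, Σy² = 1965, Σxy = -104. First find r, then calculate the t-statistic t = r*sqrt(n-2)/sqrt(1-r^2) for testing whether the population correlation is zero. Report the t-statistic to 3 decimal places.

Numerator: nΣxy − (Σx)(Σy) = 11·(-104) − (110)(-21) = 1166
Denominator: √[(nΣx²−(Σx)²)(nΣy²−(Σy)²)]
  nΣx²−(Σx)² = 11·1296 − 12100 = 2156;  nΣy²−(Σy)² = 11·1965 − 441 = 21174
  √(2156·21174) = √45651144 = 6756.5630
r = 1166 / 6756.5630 = 0.1726
t = r·√(n−2)/√(1−r²) = 0.1726·√9 / √(1−0.029791) = 0.517800 / 0.984992 = 0.526

0.526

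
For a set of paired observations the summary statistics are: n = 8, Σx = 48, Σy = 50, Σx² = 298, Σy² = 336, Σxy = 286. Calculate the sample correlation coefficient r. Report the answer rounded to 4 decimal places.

-0.9133

Numerator: nΣxy − (Σx)(Σy) = 8·286 − (48)(50) = -112
Denominator: √[(nΣx²−(Σx)²)(nΣy²−(Σy)²)]
  nΣx²−(Σx)² = 8·298 − 2304 = 80;  nΣy²−(Σy)² = 8·336 − 2500 = 188
  √(80·188) = √15040 = 122.6377
r = -112 / 122.6377 = -0.9133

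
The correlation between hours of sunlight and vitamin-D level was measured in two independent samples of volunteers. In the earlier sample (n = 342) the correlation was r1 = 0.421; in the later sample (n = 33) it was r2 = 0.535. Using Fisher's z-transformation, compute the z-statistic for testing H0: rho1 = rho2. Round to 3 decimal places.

-0.778

z1 = atanh(0.421) = 0.448907,  z2 = atanh(0.535) = 0.597124
SE = √(1/(n1−3) + 1/(n2−3)) = √(1/339 + 1/30) = √(0.0029499 + 0.0333333) = √0.0362832 = 0.190481
z = (z1 − z2)/SE = (0.448907 − 0.597124) / 0.190481 = -0.148217 / 0.190481 = -0.778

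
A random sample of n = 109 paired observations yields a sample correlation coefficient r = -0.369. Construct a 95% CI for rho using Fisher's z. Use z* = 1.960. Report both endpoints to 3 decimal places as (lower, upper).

(-0.521, -0.194)

z_r = atanh(-0.369) = -0.387265;  SE = 1/√(n−3) = 1/√106 = 0.097129
z-limits: -0.387265 ± 1.960·0.097129 = -0.387265 ± 0.190373 = [-0.577638, -0.196892]
ρ-limits: (tanh -0.577638, tanh -0.196892) = (-0.521, -0.194)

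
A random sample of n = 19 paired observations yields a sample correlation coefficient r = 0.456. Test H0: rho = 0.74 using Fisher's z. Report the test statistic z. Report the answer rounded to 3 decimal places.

-1.833

z_r = atanh(0.456) = 0.492249,  z_0 = atanh(0.74) = 0.950479
SE = 1/√(n−3) = 1/√16 = 0.250000
z = (z_r − z_0)/SE = (0.492249 − 0.950479) / 0.250000 = -0.458230 / 0.250000 = -1.833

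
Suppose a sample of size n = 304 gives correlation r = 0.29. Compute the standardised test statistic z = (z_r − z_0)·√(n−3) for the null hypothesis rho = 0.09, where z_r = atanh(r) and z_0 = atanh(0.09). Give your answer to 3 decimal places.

3.614

z_r = atanh(0.29) = 0.298566,  z_0 = atanh(0.09) = 0.090244
SE = 1/√(n−3) = 1/√301 = 0.057639
z = (z_r − z_0)/SE = (0.298566 − 0.090244) / 0.057639 = 0.208322 / 0.057639 = 3.614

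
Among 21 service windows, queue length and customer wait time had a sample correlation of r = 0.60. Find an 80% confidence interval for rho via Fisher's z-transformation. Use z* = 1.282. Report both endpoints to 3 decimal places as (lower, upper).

z_r = atanh(0.60) = 0.693147;  SE = 1/√(n−3) = 1/√18 = 0.235702
z-limits: 0.693147 ± 1.282·0.235702 = 0.693147 ± 0.302170 = [0.390977, 0.995317]
ρ-limits: (tanh 0.390977, tanh 0.995317) = (0.372, 0.760)

(0.372, 0.760)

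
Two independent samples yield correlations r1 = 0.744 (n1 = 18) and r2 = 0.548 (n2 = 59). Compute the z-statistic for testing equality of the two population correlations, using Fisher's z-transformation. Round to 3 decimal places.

1.183

Fisher z-transforms: z1 = atanh(0.744) = 0.959380, z2 = atanh(0.548) = 0.615518; difference d = 0.343862
Var(d) = 1/15 + 1/56 = 0.0666667 + 0.0178571 = 0.0845238
z = d/√Var(d) = 0.343862 / √0.0845238 = 0.343862 / 0.290730 = 1.183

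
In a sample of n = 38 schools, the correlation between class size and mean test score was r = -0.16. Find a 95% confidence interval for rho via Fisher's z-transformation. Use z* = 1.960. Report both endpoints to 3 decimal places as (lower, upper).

(-0.456, 0.168)

z_r = atanh(-0.16) = -0.161387;  SE = 1/√(n−3) = 1/√35 = 0.169031
z-limits: -0.161387 ± 1.960·0.169031 = -0.161387 ± 0.331301 = [-0.492688, 0.169914]
ρ-limits: (tanh -0.492688, tanh 0.169914) = (-0.456, 0.168)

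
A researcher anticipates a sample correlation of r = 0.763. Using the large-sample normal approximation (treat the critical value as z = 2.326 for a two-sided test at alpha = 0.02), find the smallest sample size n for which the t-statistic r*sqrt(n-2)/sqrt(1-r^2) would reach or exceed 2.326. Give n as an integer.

r√(n−2)/√(1−r²) ≥ 2.326  ⇔  n−2 ≥ (2.326)²·(1−r²)/r²
(1−r²)/r² = (1−0.582169)/0.582169 = 0.7177
n ≥ 2 + 5.410276·0.7177 = 2 + 3.8830 = 5.8830
⌈5.8830⌉ = 6

6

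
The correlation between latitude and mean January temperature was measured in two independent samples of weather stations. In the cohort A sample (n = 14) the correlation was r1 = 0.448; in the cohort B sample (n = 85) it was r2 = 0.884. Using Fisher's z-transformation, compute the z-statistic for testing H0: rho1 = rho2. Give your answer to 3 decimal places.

Fisher z-transforms: z1 = atanh(0.448) = 0.482195, z2 = atanh(0.884) = 1.393781; difference d = -0.911586
Var(d) = 1/11 + 1/82 = 0.0909091 + 0.0121951 = 0.1031042
z = d/√Var(d) = -0.911586 / √0.1031042 = -0.911586 / 0.321098 = -2.839

-2.839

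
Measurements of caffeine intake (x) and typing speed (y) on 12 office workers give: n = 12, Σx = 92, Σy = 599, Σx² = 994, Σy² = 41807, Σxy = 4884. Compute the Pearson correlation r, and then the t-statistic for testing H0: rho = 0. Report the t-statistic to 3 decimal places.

0.504

Numerator: nΣxy − (Σx)(Σy) = 12·4884 − (92)(599) = 3500
Denominator: √[(nΣx²−(Σx)²)(nΣy²−(Σy)²)]
  nΣx²−(Σx)² = 12·994 − 8464 = 3464;  nΣy²−(Σy)² = 12·41807 − 358801 = 142883
  √(3464·142883) = √494946712 = 22247.3979
r = 3500 / 22247.3979 = 0.1573
t = r·√(n−2)/√(1−r²) = 0.1573·√10 / √(1−0.024743) = 0.497426 / 0.987551 = 0.504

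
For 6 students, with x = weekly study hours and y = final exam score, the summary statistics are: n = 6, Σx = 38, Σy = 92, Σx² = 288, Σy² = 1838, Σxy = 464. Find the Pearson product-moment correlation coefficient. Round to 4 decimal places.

-0.8344

S_xy = nΣxy − ΣxΣy = 6·464 − 38·92 = 2784 − 3496 = -712
S_xx = nΣx² − (Σx)² = 6·288 − 38² = 1728 − 1444 = 284
S_yy = nΣy² − (Σy)² = 6·1838 − 92² = 11028 − 8464 = 2564
r = S_xy / √(S_xx·S_yy) = -712 / √(284·2564) = -712 / √728176 = -712 / 853.3323 = -0.8344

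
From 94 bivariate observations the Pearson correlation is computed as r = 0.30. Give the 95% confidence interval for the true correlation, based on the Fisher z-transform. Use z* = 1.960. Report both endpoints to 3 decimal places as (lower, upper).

(0.104, 0.474)

Fisher z: z_r = atanh(r) = ½·ln((1+0.30)/(1−0.30)) = 0.309520
SE(z) = 1/√(n−3) = 1/√91 = 0.104828
95% ⇒ z* = 1.960; margin = 1.960·0.104828 = 0.205463
CI on z-scale: (0.104057, 0.514983)
Back-transform: tanh(0.104057) = 0.103683, tanh(0.514983) = 0.473819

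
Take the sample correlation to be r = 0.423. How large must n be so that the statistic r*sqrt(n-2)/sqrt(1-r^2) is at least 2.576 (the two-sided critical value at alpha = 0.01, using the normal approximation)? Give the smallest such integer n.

Need r·√(n−2)/√(1−r²) ≥ 2.576
√(n−2) ≥ 2.576·√(1−0.178929) / 0.423 = 2.576·0.906130 / 0.423 = 5.5182
n−2 ≥ 30.4505  ⇒  n ≥ 32.4505
Smallest integer n = 33

33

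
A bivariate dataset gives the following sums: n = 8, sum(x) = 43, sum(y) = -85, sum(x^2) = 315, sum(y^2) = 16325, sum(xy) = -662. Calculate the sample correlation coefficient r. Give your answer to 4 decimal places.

Numerator: nΣxy − (Σx)(Σy) = 8·(-662) − (43)(-85) = -1641
Denominator: √[(nΣx²−(Σx)²)(nΣy²−(Σy)²)]
  nΣx²−(Σx)² = 8·315 − 1849 = 671;  nΣy²−(Σy)² = 8·16325 − 7225 = 123375
  √(671·123375) = √82784625 = 9098.6057
r = -1641 / 9098.6057 = -0.1804

-0.1804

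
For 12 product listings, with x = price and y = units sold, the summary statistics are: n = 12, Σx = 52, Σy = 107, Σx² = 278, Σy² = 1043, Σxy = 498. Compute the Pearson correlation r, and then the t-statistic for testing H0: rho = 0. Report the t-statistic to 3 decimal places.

1.834

S_xy = nΣxy − ΣxΣy = 12·498 − 52·107 = 5976 − 5564 = 412
S_xx = nΣx² − (Σx)² = 12·278 − 52² = 3336 − 2704 = 632
S_yy = nΣy² − (Σy)² = 12·1043 − 107² = 12516 − 11449 = 1067
r = S_xy / √(S_xx·S_yy) = 412 / √(632·1067) = 412 / √674344 = 412 / 821.1845 = 0.5017
t = r·√(n−2)/√(1−r²) = 0.5017·√10 / √(1−0.251703) = 1.586515 / 0.865042 = 1.834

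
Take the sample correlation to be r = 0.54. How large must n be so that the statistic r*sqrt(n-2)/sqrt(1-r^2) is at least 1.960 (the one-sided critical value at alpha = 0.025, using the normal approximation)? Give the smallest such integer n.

r√(n−2)/√(1−r²) ≥ 1.960  ⇔  n−2 ≥ (1.960)²·(1−r²)/r²
(1−r²)/r² = (1−0.2916)/0.2916 = 2.4294
n ≥ 2 + 3.8416·2.4294 = 2 + 9.3328 = 11.3328
⌈11.3328⌉ = 12

12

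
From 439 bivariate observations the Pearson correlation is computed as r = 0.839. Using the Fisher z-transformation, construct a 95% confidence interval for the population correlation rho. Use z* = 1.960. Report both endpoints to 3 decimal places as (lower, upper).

(0.809, 0.865)

z_r = atanh(0.839) = 1.217786;  SE = 1/√(n−3) = 1/√436 = 0.047891
z-limits: 1.217786 ± 1.960·0.047891 = 1.217786 ± 0.093866 = [1.123920, 1.311652]
ρ-limits: (tanh 1.123920, tanh 1.311652) = (0.809, 0.865)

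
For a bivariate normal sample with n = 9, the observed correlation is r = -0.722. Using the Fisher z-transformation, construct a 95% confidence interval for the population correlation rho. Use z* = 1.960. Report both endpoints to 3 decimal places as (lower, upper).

(-0.937, -0.111)

z_r = atanh(-0.722) = -0.911810;  SE = 1/√(n−3) = 1/√6 = 0.408248
z-limits: -0.911810 ± 1.960·0.408248 = -0.911810 ± 0.800166 = [-1.711976, -0.111644]
ρ-limits: (tanh -1.711976, tanh -0.111644) = (-0.937, -0.111)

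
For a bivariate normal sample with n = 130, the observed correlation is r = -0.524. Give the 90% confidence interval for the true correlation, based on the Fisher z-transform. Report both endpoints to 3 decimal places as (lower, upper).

z_r = atanh(-0.524) = -0.581838;  SE = 1/√(n−3) = 1/√127 = 0.088736
z-limits: -0.581838 ± 1.645·0.088736 = -0.581838 ± 0.145971 = [-0.727809, -0.435867]
ρ-limits: (tanh -0.727809, tanh -0.435867) = (-0.622, -0.410)

(-0.622, -0.410)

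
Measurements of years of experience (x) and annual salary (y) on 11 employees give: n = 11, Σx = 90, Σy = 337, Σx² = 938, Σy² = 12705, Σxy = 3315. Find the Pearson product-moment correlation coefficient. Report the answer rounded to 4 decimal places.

0.8050

S_xy = nΣxy − ΣxΣy = 11·3315 − 90·337 = 36465 − 30330 = 6135
S_xx = nΣx² − (Σx)² = 11·938 − 90² = 10318 − 8100 = 2218
S_yy = nΣy² − (Σy)² = 11·12705 − 337² = 139755 − 113569 = 26186
r = S_xy / √(S_xx·S_yy) = 6135 / √(2218·26186) = 6135 / √58080548 = 6135 / 7621.0595 = 0.8050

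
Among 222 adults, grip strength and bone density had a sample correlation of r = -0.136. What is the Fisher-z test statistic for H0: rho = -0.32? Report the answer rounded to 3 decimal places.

2.883

z_r = atanh(-0.136) = -0.136848,  z_0 = atanh(-0.32) = -0.331647
SE = 1/√(n−3) = 1/√219 = 0.067574
z = (z_r − z_0)/SE = (-0.136848 − (-0.331647)) / 0.067574 = 0.194799 / 0.067574 = 2.883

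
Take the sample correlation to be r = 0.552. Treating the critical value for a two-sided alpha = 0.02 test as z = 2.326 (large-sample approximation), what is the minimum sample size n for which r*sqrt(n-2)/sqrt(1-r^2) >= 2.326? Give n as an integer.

15

Need r·√(n−2)/√(1−r²) ≥ 2.326
√(n−2) ≥ 2.326·√(1−0.304704) / 0.552 = 2.326·0.833844 / 0.552 = 3.5136
n−2 ≥ 12.3454  ⇒  n ≥ 14.3454
Smallest integer n = 15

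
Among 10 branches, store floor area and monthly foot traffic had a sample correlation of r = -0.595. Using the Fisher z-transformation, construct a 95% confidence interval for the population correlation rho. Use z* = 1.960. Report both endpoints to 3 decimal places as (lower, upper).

(-0.891, 0.055)

z_r = atanh(-0.595) = -0.685371;  SE = 1/√(n−3) = 1/√7 = 0.377964
z-limits: -0.685371 ± 1.960·0.377964 = -0.685371 ± 0.740809 = [-1.426180, 0.055438]
ρ-limits: (tanh -1.426180, tanh 0.055438) = (-0.891, 0.055)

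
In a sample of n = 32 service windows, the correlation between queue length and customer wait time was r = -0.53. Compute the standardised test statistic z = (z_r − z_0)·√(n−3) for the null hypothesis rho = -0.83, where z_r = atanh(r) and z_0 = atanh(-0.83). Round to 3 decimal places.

z_r = atanh(-0.53) = -0.590145,  z_0 = atanh(-0.83) = -1.188136
SE = 1/√(n−3) = 1/√29 = 0.185695
z = (z_r − z_0)/SE = (-0.590145 − (-1.188136)) / 0.185695 = 0.597991 / 0.185695 = 3.220

3.220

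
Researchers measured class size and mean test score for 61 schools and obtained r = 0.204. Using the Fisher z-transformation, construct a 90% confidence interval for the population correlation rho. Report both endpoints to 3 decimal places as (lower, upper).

(-0.009, 0.399)

Fisher z: z_r = atanh(r) = ½·ln((1+0.204)/(1−0.204)) = 0.206903
SE(z) = 1/√(n−3) = 1/√58 = 0.131306
90% ⇒ z* = 1.645; margin = 1.645·0.131306 = 0.215998
CI on z-scale: (-0.009095, 0.422901)
Back-transform: tanh(-0.009095) = -0.009095, tanh(0.422901) = 0.399372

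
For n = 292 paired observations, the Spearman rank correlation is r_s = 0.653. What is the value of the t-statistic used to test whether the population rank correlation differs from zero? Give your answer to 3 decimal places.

14.683

1 − r_s² = 1 − 0.426409 = 0.573591;  √(1−r_s²) = 0.757358
√(n−2) = √290 = 17.029386
t = r_s·√(n−2)/√(1−r_s²) = 0.653 · 17.029386 / 0.757358 = 14.683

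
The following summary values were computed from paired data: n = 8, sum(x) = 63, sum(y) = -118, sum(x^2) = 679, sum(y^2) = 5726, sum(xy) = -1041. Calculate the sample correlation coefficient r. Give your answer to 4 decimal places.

-0.1309

S_xy = nΣxy − ΣxΣy = 8·(-1041) − 63·(-118) = -8328 − (-7434) = -894
S_xx = nΣx² − (Σx)² = 8·679 − 63² = 5432 − 3969 = 1463
S_yy = nΣy² − (Σy)² = 8·5726 − (-118)² = 45808 − 13924 = 31884
r = S_xy / √(S_xx·S_yy) = -894 / √(1463·31884) = -894 / √46646292 = -894 / 6829.8091 = -0.1309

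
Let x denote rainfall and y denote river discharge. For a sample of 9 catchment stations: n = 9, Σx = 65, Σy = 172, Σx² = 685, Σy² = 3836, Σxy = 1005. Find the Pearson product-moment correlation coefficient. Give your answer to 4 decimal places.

-0.6897

S_xy = nΣxy − ΣxΣy = 9·1005 − 65·172 = 9045 − 11180 = -2135
S_xx = nΣx² − (Σx)² = 9·685 − 65² = 6165 − 4225 = 1940
S_yy = nΣy² − (Σy)² = 9·3836 − 172² = 34524 − 29584 = 4940
r = S_xy / √(S_xx·S_yy) = -2135 / √(1940·4940) = -2135 / √9583600 = -2135 / 3095.7390 = -0.6897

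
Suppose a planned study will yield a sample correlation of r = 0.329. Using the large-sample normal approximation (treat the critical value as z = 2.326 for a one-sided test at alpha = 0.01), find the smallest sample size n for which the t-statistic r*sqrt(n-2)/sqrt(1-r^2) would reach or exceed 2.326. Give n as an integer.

47

Need r·√(n−2)/√(1−r²) ≥ 2.326
√(n−2) ≥ 2.326·√(1−0.108241) / 0.329 = 2.326·0.944330 / 0.329 = 6.6763
n−2 ≥ 44.5730  ⇒  n ≥ 46.5730
Smallest integer n = 47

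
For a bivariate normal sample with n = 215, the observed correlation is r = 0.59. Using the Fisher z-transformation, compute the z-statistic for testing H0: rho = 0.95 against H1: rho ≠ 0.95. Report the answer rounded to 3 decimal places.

z_r = atanh(0.59) = 0.677666,  z_0 = atanh(0.95) = 1.831781
SE = 1/√(n−3) = 1/√212 = 0.068680
z = (z_r − z_0)/SE = (0.677666 − 1.831781) / 0.068680 = -1.154115 / 0.068680 = -16.804

-16.804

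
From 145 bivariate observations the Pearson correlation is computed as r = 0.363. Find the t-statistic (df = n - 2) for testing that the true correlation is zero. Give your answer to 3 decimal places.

1 − r² = 1 − 0.131769 = 0.868231;  √(1−r²) = 0.931789
√(n−2) = √143 = 11.958261
t = r·√(n−2)/√(1−r²) = 0.363 · 11.958261 / 0.931789 = 4.659

4.659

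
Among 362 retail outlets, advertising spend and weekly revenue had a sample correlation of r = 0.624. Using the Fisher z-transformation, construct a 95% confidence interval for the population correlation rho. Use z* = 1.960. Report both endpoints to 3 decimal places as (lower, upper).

Fisher z: z_r = atanh(r) = ½·ln((1+0.624)/(1−0.624)) = 0.731529
SE(z) = 1/√(n−3) = 1/√359 = 0.052778
95% ⇒ z* = 1.960; margin = 1.960·0.052778 = 0.103445
CI on z-scale: (0.628084, 0.834974)
Back-transform: tanh(0.628084) = 0.556731, tanh(0.834974) = 0.683138

(0.557, 0.683)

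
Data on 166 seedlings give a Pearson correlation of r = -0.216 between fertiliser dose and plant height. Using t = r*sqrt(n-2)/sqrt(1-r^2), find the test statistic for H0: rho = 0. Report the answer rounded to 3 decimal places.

t = r·√(n−2) / √(1−r²) with r = -0.216, n = 166
  = -0.216·√164 / √(1 − 0.046656)
  = -0.216·12.806248 / 0.976393
  = -2.766150 / 0.976393 = -2.833

-2.833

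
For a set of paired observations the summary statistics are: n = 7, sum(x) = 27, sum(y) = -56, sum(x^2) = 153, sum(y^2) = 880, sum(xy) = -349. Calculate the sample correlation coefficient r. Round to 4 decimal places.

-0.9155

Numerator: nΣxy − (Σx)(Σy) = 7·(-349) − (27)(-56) = -931
Denominator: √[(nΣx²−(Σx)²)(nΣy²−(Σy)²)]
  nΣx²−(Σx)² = 7·153 − 729 = 342;  nΣy²−(Σy)² = 7·880 − 3136 = 3024
  √(342·3024) = √1034208 = 1016.9602
r = -931 / 1016.9602 = -0.9155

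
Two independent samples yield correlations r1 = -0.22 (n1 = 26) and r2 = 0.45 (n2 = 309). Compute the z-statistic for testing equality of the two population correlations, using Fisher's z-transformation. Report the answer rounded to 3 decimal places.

-3.276

Fisher z-transforms: z1 = atanh(-0.22) = -0.223656, z2 = atanh(0.45) = 0.484700; difference d = -0.708356
Var(d) = 1/23 + 1/306 = 0.0434783 + 0.0032680 = 0.0467463
z = d/√Var(d) = -0.708356 / √0.0467463 = -0.708356 / 0.216209 = -3.276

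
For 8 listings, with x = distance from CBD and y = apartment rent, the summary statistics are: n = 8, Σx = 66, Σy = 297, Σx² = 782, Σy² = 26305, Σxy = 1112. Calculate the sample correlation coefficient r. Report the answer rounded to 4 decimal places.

S_xy = nΣxy − ΣxΣy = 8·1112 − 66·297 = 8896 − 19602 = -10706
S_xx = nΣx² − (Σx)² = 8·782 − 66² = 6256 − 4356 = 1900
S_yy = nΣy² − (Σy)² = 8·26305 − 297² = 210440 − 88209 = 122231
r = S_xy / √(S_xx·S_yy) = -10706 / √(1900·122231) = -10706 / √232238900 = -10706 / 15239.3865 = -0.7025

-0.7025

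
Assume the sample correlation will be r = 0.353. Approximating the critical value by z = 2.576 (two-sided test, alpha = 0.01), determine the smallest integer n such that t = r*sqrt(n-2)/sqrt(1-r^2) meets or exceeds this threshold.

Need r·√(n−2)/√(1−r²) ≥ 2.576
√(n−2) ≥ 2.576·√(1−0.124609) / 0.353 = 2.576·0.935623 / 0.353 = 6.8277
n−2 ≥ 46.6175  ⇒  n ≥ 48.6175
Smallest integer n = 49

49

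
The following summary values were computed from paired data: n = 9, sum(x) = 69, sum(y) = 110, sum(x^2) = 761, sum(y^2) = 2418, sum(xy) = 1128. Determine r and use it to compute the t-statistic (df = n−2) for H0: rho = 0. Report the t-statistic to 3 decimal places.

1.837

Numerator: nΣxy − (Σx)(Σy) = 9·1128 − (69)(110) = 2562
Denominator: √[(nΣx²−(Σx)²)(nΣy²−(Σy)²)]
  nΣx²−(Σx)² = 9·761 − 4761 = 2088;  nΣy²−(Σy)² = 9·2418 − 12100 = 9662
  √(2088·9662) = √20174256 = 4491.5761
r = 2562 / 4491.5761 = 0.5704
t = r·√(n−2)/√(1−r²) = 0.5704·√7 / √(1−0.325356) = 1.509137 / 0.821367 = 1.837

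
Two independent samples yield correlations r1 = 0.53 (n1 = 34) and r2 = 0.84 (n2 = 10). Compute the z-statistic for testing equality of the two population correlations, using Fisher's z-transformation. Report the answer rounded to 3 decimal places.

z1 = atanh(0.53) = 0.590145,  z2 = atanh(0.84) = 1.221174
SE = √(1/(n1−3) + 1/(n2−3)) = √(1/31 + 1/7) = √(0.0322581 + 0.1428571) = √0.1751152 = 0.418468
z = (z1 − z2)/SE = (0.590145 − 1.221174) / 0.418468 = -0.631029 / 0.418468 = -1.508

-1.508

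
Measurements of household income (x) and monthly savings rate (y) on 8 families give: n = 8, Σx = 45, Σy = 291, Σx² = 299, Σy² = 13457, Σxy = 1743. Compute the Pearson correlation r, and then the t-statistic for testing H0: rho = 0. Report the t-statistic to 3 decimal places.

Numerator: nΣxy − (Σx)(Σy) = 8·1743 − (45)(291) = 849
Denominator: √[(nΣx²−(Σx)²)(nΣy²−(Σy)²)]
  nΣx²−(Σx)² = 8·299 − 2025 = 367;  nΣy²−(Σy)² = 8·13457 − 84681 = 22975
  √(367·22975) = √8431825 = 2903.7605
r = 849 / 2903.7605 = 0.2924
t = r·√(n−2)/√(1−r²) = 0.2924·√6 / √(1−0.085498) = 0.716231 / 0.956296 = 0.749

0.749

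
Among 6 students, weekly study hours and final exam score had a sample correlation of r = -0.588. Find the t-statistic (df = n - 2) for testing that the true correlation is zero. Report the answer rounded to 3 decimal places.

-1.454

1 − r² = 1 − 0.345744 = 0.654256;  √(1−r²) = 0.808861
√(n−2) = √4 = 2.000000
t = r·√(n−2)/√(1−r²) = -0.588 · 2.000000 / 0.808861 = -1.454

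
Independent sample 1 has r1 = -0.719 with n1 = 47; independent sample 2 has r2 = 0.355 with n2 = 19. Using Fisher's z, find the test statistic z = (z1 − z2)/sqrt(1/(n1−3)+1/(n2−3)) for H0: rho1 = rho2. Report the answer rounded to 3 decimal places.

-4.373

z1 = atanh(-0.719) = -0.905572,  z2 = atanh(0.355) = 0.371153
SE = √(1/(n1−3) + 1/(n2−3)) = √(1/44 + 1/16) = √(0.0227273 + 0.0625000) = √0.0852273 = 0.291937
z = (z1 − z2)/SE = (-0.905572 − 0.371153) / 0.291937 = -1.276725 / 0.291937 = -4.373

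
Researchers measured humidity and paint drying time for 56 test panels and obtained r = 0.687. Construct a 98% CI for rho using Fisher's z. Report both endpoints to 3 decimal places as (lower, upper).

z_r = atanh(0.687) = 0.842252;  SE = 1/√(n−3) = 1/√53 = 0.137361
z-limits: 0.842252 ± 2.326·0.137361 = 0.842252 ± 0.319502 = [0.522750, 1.161754]
ρ-limits: (tanh 0.522750, tanh 1.161754) = (0.480, 0.822)

(0.480, 0.822)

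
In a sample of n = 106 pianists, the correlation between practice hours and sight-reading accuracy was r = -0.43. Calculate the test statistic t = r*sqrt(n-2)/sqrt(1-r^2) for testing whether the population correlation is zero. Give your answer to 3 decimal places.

1 − r² = 1 − 0.1849 = 0.8151;  √(1−r²) = 0.902829
√(n−2) = √104 = 10.198039
t = r·√(n−2)/√(1−r²) = -0.43 · 10.198039 / 0.902829 = -4.857

-4.857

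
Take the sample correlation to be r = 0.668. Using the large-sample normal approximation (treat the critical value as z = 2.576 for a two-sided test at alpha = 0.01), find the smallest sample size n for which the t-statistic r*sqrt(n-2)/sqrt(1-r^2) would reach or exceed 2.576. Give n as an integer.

Need r·√(n−2)/√(1−r²) ≥ 2.576
√(n−2) ≥ 2.576·√(1−0.446224) / 0.668 = 2.576·0.744161 / 0.668 = 2.8697
n−2 ≥ 8.2352  ⇒  n ≥ 10.2352
Smallest integer n = 11

11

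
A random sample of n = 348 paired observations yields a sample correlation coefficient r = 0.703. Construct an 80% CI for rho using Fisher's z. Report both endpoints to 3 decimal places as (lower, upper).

(0.666, 0.736)

Fisher z: z_r = atanh(r) = ½·ln((1+0.703)/(1−0.703)) = 0.873207
SE(z) = 1/√(n−3) = 1/√345 = 0.053838
80% ⇒ z* = 1.282; margin = 1.282·0.053838 = 0.069020
CI on z-scale: (0.804187, 0.942227)
Back-transform: tanh(0.804187) = 0.666371, tanh(0.942227) = 0.736244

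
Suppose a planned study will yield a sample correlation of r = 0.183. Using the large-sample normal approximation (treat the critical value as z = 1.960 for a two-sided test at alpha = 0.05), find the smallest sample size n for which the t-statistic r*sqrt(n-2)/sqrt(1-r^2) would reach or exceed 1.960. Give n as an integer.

113

r√(n−2)/√(1−r²) ≥ 1.960  ⇔  n−2 ≥ (1.960)²·(1−r²)/r²
(1−r²)/r² = (1−0.033489)/0.033489 = 28.8606
n ≥ 2 + 3.8416·28.8606 = 2 + 110.8709 = 112.8709
⌈112.8709⌉ = 113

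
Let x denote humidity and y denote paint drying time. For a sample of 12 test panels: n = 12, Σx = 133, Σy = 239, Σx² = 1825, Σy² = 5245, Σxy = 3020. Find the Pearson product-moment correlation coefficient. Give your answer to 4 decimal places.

Numerator: nΣxy − (Σx)(Σy) = 12·3020 − (133)(239) = 4453
Denominator: √[(nΣx²−(Σx)²)(nΣy²−(Σy)²)]
  nΣx²−(Σx)² = 12·1825 − 17689 = 4211;  nΣy²−(Σy)² = 12·5245 − 57121 = 5819
  √(4211·5819) = √24503809 = 4950.1322
r = 4453 / 4950.1322 = 0.8996

0.8996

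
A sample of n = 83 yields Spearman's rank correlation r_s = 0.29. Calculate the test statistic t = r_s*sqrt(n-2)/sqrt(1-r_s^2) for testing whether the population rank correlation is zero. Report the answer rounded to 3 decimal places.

2.727

t = r_s·√(n−2) / √(1−r_s²) with r_s = 0.29, n = 83
  = 0.29·√81 / √(1 − 0.0841)
  = 0.29·9.000000 / 0.957027
  = 2.610000 / 0.957027 = 2.727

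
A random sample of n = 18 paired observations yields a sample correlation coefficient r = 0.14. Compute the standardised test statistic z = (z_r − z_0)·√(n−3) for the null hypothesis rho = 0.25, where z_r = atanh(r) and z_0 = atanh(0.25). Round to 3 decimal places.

Fisher z: atanh(0.14) = 0.140926, atanh(0.25) = 0.255413
z = (z_r − z_0)·√(n−3) = (0.140926 − 0.255413)·√15 = -0.114487 · 3.872983 = -0.443

-0.443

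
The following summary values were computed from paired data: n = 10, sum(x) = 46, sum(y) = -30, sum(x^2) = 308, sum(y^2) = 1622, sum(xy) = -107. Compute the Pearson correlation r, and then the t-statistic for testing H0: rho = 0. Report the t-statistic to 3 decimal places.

S_xy = nΣxy − ΣxΣy = 10·(-107) − 46·(-30) = -1070 − (-1380) = 310
S_xx = nΣx² − (Σx)² = 10·308 − 46² = 3080 − 2116 = 964
S_yy = nΣy² − (Σy)² = 10·1622 − (-30)² = 16220 − 900 = 15320
r = S_xy / √(S_xx·S_yy) = 310 / √(964·15320) = 310 / √14768480 = 310 / 3842.9780 = 0.0807
t = r·√(n−2)/√(1−r²) = 0.0807·√8 / √(1−0.006512) = 0.228254 / 0.996739 = 0.229

0.229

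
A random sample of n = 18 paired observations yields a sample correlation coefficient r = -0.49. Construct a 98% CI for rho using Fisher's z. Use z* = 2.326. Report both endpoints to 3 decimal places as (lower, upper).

z_r = atanh(-0.49) = -0.536060;  SE = 1/√(n−3) = 1/√15 = 0.258199
z-limits: -0.536060 ± 2.326·0.258199 = -0.536060 ± 0.600571 = [-1.136631, 0.064511]
ρ-limits: (tanh -1.136631, tanh 0.064511) = (-0.813, 0.064)

(-0.813, 0.064)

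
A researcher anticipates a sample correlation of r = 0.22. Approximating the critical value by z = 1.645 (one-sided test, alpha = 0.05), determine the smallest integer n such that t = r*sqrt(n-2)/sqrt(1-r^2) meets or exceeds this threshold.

56

r√(n−2)/√(1−r²) ≥ 1.645  ⇔  n−2 ≥ (1.645)²·(1−r²)/r²
(1−r²)/r² = (1−0.0484)/0.0484 = 19.6612
n ≥ 2 + 2.706025·19.6612 = 2 + 53.2037 = 55.2037
⌈55.2037⌉ = 56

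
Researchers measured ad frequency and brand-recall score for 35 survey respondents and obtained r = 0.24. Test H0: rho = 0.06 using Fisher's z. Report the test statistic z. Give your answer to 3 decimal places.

1.045

Fisher z: atanh(0.24) = 0.244774, atanh(0.06) = 0.060072
z = (z_r − z_0)·√(n−3) = (0.244774 − 0.060072)·√32 = 0.184702 · 5.656854 = 1.045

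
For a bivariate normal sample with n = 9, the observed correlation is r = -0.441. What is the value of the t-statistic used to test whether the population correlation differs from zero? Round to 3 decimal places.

-1.300

1 − r² = 1 − 0.194481 = 0.805519;  √(1−r²) = 0.897507
√(n−2) = √7 = 2.645751
t = r·√(n−2)/√(1−r²) = -0.441 · 2.645751 / 0.897507 = -1.300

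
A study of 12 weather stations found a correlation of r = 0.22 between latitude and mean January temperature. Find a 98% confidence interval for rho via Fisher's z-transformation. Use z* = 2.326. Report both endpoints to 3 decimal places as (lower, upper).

z_r = atanh(0.22) = 0.223656;  SE = 1/√(n−3) = 1/√9 = 0.333333
z-limits: 0.223656 ± 2.326·0.333333 = 0.223656 ± 0.775333 = [-0.551677, 0.998989]
ρ-limits: (tanh -0.551677, tanh 0.998989) = (-0.502, 0.761)

(-0.502, 0.761)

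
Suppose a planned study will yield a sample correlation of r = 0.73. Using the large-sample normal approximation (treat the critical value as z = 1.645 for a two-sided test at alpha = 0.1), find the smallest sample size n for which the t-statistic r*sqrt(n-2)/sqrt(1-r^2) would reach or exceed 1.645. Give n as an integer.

Need r·√(n−2)/√(1−r²) ≥ 1.645
√(n−2) ≥ 1.645·√(1−0.5329) / 0.73 = 1.645·0.683447 / 0.73 = 1.5401
n−2 ≥ 2.3719  ⇒  n ≥ 4.3719
Smallest integer n = 5

5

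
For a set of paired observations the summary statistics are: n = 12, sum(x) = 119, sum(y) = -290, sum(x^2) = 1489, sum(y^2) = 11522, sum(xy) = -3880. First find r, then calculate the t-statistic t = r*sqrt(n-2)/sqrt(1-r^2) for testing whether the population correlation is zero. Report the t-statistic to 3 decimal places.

-5.111

S_xy = nΣxy − ΣxΣy = 12·(-3880) − 119·(-290) = -46560 − (-34510) = -12050
S_xx = nΣx² − (Σx)² = 12·1489 − 119² = 17868 − 14161 = 3707
S_yy = nΣy² − (Σy)² = 12·11522 − (-290)² = 138264 − 84100 = 54164
r = S_xy / √(S_xx·S_yy) = -12050 / √(3707·54164) = -12050 / √200785948 = -12050 / 14169.8958 = -0.8504
t = r·√(n−2)/√(1−r²) = -0.8504·√10 / √(1−0.723180) = -2.689201 / 0.526137 = -5.111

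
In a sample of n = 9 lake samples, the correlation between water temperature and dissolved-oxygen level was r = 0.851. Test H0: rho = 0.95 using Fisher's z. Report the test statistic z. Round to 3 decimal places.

-1.401

z_r = atanh(0.851) = 1.259768,  z_0 = atanh(0.95) = 1.831781
SE = 1/√(n−3) = 1/√6 = 0.408248
z = (z_r − z_0)/SE = (1.259768 − 1.831781) / 0.408248 = -0.572013 / 0.408248 = -1.401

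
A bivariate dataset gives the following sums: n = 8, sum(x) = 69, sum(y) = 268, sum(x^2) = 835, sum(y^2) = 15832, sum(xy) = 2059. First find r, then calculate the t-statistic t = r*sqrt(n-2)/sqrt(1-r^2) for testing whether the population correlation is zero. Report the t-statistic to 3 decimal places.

-0.492

S_xy = nΣxy − ΣxΣy = 8·2059 − 69·268 = 16472 − 18492 = -2020
S_xx = nΣx² − (Σx)² = 8·835 − 69² = 6680 − 4761 = 1919
S_yy = nΣy² − (Σy)² = 8·15832 − 268² = 126656 − 71824 = 54832
r = S_xy / √(S_xx·S_yy) = -2020 / √(1919·54832) = -2020 / √105222608 = -2020 / 10257.8072 = -0.1969
t = r·√(n−2)/√(1−r²) = -0.1969·√6 / √(1−0.038770) = -0.482305 / 0.980423 = -0.492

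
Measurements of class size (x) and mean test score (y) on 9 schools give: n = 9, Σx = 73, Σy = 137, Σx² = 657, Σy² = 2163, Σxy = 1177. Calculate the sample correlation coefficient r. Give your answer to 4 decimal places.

Numerator: nΣxy − (Σx)(Σy) = 9·1177 − (73)(137) = 592
Denominator: √[(nΣx²−(Σx)²)(nΣy²−(Σy)²)]
  nΣx²−(Σx)² = 9·657 − 5329 = 584;  nΣy²−(Σy)² = 9·2163 − 18769 = 698
  √(584·698) = √407632 = 638.4606
r = 592 / 638.4606 = 0.9272

0.9272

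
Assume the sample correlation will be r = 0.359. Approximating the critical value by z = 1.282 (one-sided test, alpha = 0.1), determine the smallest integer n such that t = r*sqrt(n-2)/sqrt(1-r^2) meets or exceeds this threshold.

r√(n−2)/√(1−r²) ≥ 1.282  ⇔  n−2 ≥ (1.282)²·(1−r²)/r²
(1−r²)/r² = (1−0.128881)/0.128881 = 6.7591
n ≥ 2 + 1.643524·6.7591 = 2 + 11.1087 = 13.1087
⌈13.1087⌉ = 14

14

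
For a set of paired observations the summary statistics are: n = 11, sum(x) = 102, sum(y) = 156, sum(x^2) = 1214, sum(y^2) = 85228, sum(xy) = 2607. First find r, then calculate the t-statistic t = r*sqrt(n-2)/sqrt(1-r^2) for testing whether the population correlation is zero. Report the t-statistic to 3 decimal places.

0.761

S_xy = nΣxy − ΣxΣy = 11·2607 − 102·156 = 28677 − 15912 = 12765
S_xx = nΣx² − (Σx)² = 11·1214 − 102² = 13354 − 10404 = 2950
S_yy = nΣy² − (Σy)² = 11·85228 − 156² = 937508 − 24336 = 913172
r = S_xy / √(S_xx·S_yy) = 12765 / √(2950·913172) = 12765 / √2693857400 = 12765 / 51902.3834 = 0.2459
t = r·√(n−2)/√(1−r²) = 0.2459·√9 / √(1−0.060467) = 0.737700 / 0.969295 = 0.761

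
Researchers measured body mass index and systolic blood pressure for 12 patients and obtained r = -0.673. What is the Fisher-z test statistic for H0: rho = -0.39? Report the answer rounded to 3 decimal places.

-1.213

Fisher z: atanh(-0.673) = -0.816207, atanh(-0.39) = -0.411800
z = (z_r − z_0)·√(n−3) = (-0.816207 − (-0.411800))·√9 = -0.404407 · 3.000000 = -1.213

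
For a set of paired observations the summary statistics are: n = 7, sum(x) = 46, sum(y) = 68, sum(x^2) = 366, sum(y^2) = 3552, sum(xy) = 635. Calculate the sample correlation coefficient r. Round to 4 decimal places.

0.4383

Numerator: nΣxy − (Σx)(Σy) = 7·635 − (46)(68) = 1317
Denominator: √[(nΣx²−(Σx)²)(nΣy²−(Σy)²)]
  nΣx²−(Σx)² = 7·366 − 2116 = 446;  nΣy²−(Σy)² = 7·3552 − 4624 = 20240
  √(446·20240) = √9027040 = 3004.5033
r = 1317 / 3004.5033 = 0.4383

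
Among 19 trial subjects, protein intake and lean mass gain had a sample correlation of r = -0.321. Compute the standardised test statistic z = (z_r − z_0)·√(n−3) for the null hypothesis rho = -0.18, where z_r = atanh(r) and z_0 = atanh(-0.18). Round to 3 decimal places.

-0.603

z_r = atanh(-0.321) = -0.332762,  z_0 = atanh(-0.18) = -0.181983
SE = 1/√(n−3) = 1/√16 = 0.250000
z = (z_r − z_0)/SE = (-0.332762 − (-0.181983)) / 0.250000 = -0.150779 / 0.250000 = -0.603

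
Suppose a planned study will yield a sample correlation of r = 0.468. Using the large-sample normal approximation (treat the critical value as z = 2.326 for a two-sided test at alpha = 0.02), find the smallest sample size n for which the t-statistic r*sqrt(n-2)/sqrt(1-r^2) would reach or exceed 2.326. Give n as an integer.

22

r√(n−2)/√(1−r²) ≥ 2.326  ⇔  n−2 ≥ (2.326)²·(1−r²)/r²
(1−r²)/r² = (1−0.219024)/0.219024 = 3.5657
n ≥ 2 + 5.410276·3.5657 = 2 + 19.2914 = 21.2914
⌈21.2914⌉ = 22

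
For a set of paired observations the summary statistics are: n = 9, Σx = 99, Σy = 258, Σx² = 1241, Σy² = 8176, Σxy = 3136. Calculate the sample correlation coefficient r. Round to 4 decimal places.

0.8655

Numerator: nΣxy − (Σx)(Σy) = 9·3136 − (99)(258) = 2682
Denominator: √[(nΣx²−(Σx)²)(nΣy²−(Σy)²)]
  nΣx²−(Σx)² = 9·1241 − 9801 = 1368;  nΣy²−(Σy)² = 9·8176 − 66564 = 7020
  √(1368·7020) = √9603360 = 3098.9288
r = 2682 / 3098.9288 = 0.8655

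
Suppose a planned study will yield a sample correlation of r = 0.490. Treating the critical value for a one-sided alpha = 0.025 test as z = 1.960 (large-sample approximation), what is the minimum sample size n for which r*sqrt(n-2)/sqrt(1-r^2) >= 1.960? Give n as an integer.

Need r·√(n−2)/√(1−r²) ≥ 1.960
√(n−2) ≥ 1.960·√(1−0.240100) / 0.490 = 1.960·0.871722 / 0.490 = 3.4869
n−2 ≥ 12.1585  ⇒  n ≥ 14.1585
Smallest integer n = 15

15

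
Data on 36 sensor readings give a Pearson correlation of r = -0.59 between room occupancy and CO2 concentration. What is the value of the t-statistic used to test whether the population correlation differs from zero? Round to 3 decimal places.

-4.261

t = r·√(n−2) / √(1−r²) with r = -0.59, n = 36
  = -0.59·√34 / √(1 − 0.3481)
  = -0.59·5.830952 / 0.807403
  = -3.440262 / 0.807403 = -4.261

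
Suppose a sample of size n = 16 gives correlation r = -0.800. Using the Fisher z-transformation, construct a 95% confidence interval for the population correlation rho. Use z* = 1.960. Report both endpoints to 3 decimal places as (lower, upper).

Fisher z: z_r = atanh(r) = ½·ln((1+(-0.800))/(1−(-0.800))) = -1.098612
SE(z) = 1/√(n−3) = 1/√13 = 0.277350
95% ⇒ z* = 1.960; margin = 1.960·0.277350 = 0.543606
CI on z-scale: (-1.642218, -0.555006)
Back-transform: tanh(-1.642218) = -0.927782, tanh(-0.555006) = -0.504263

(-0.928, -0.504)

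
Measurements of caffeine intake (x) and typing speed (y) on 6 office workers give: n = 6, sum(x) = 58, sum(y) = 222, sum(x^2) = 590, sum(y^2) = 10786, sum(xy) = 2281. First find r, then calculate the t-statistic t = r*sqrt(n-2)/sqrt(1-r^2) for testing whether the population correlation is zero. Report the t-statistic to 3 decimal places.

1.129

S_xy = nΣxy − ΣxΣy = 6·2281 − 58·222 = 13686 − 12876 = 810
S_xx = nΣx² − (Σx)² = 6·590 − 58² = 3540 − 3364 = 176
S_yy = nΣy² − (Σy)² = 6·10786 − 222² = 64716 − 49284 = 15432
r = S_xy / √(S_xx·S_yy) = 810 / √(176·15432) = 810 / √2716032 = 810 / 1648.0388 = 0.4915
t = r·√(n−2)/√(1−r²) = 0.4915·√4 / √(1−0.241572) = 0.983000 / 0.870878 = 1.129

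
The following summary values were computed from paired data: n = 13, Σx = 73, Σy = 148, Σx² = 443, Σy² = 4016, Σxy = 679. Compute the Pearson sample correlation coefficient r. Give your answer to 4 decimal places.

-0.5477

Numerator: nΣxy − (Σx)(Σy) = 13·679 − (73)(148) = -1977
Denominator: √[(nΣx²−(Σx)²)(nΣy²−(Σy)²)]
  nΣx²−(Σx)² = 13·443 − 5329 = 430;  nΣy²−(Σy)² = 13·4016 − 21904 = 30304
  √(430·30304) = √13030720 = 3609.8089
r = -1977 / 3609.8089 = -0.5477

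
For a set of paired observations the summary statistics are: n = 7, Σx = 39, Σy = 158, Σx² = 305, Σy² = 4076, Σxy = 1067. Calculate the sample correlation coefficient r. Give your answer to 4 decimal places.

0.8830

Numerator: nΣxy − (Σx)(Σy) = 7·1067 − (39)(158) = 1307
Denominator: √[(nΣx²−(Σx)²)(nΣy²−(Σy)²)]
  nΣx²−(Σx)² = 7·305 − 1521 = 614;  nΣy²−(Σy)² = 7·4076 − 24964 = 3568
  √(614·3568) = √2190752 = 1480.1189
r = 1307 / 1480.1189 = 0.8830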